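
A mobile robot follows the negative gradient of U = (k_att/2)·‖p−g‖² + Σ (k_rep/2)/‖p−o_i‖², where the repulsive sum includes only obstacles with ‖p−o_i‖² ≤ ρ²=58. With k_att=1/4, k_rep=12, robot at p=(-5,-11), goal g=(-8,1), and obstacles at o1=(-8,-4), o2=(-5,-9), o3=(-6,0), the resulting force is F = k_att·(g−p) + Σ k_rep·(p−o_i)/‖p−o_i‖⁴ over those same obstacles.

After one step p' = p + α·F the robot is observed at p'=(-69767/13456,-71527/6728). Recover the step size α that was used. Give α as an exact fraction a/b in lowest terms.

α = 1/4

F_att = 1/4·(g−p) = 1/4·(-3,12) = (-0.7500,3.0000)
o1: d²=58 ≤ ρ²=58; F_rep = 12·(3,-7)/58² = (0.0107,-0.0250)
o2: d²=4 ≤ ρ²=58; F_rep = 12·(0,-2)/4² = (0.0000,-1.5000)
o3: d²=122 > ρ²=58 → inactive
F = F_att + ΣF_rep = (-0.7393,1.4750)
Δp = p'−p = (-0.1848,0.3688); α = Δx/Fx = (-2487/13456) / (-2487/3364) = 1/4
check: Δy/Fy = (2481/6728) / (2481/1682) = 1/4 ✓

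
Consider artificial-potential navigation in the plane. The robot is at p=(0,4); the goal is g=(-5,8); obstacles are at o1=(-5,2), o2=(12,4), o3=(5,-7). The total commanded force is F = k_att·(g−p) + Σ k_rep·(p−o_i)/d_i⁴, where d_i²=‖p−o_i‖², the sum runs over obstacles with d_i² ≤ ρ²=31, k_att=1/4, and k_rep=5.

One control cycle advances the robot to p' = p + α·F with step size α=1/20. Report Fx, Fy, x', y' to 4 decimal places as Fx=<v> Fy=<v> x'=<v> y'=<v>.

Fx=-1.2203 Fy=1.0119 x'=-0.0610 y'=4.0506

F_att = 1/4·(g−p) = 1/4·(-5,4) = (-1.2500,1.0000)
o1: d²=29 ≤ ρ²=31; F_rep = 5·(5,2)/29² = (0.0297,0.0119)
o2: d²=144 > ρ²=31 → inactive
o3: d²=146 > ρ²=31 → inactive
F = F_att + ΣF_rep = (-1.2203,1.0119)
p' = p + 1/20·F = (-0.0610,4.0506)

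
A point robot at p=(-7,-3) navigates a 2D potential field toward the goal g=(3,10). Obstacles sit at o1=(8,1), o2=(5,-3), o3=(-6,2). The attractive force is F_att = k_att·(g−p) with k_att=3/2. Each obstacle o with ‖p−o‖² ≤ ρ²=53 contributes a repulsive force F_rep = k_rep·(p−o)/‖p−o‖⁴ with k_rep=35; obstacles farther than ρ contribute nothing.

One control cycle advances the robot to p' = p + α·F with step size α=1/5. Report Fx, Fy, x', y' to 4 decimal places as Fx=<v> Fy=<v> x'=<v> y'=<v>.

Fx=14.9482 Fy=19.2411 x'=-4.0104 y'=0.8482

F_att = 3/2·(g−p) = 3/2·(10,13) = (15.0000,19.5000)
o1: d²=241 > ρ²=53 → inactive
o2: d²=144 > ρ²=53 → inactive
o3: d²=26 ≤ ρ²=53; F_rep = 35·(-1,-5)/26² = (-0.0518,-0.2589)
F = F_att + ΣF_rep = (14.9482,19.2411)
p' = p + 1/5·F = (-4.0104,0.8482)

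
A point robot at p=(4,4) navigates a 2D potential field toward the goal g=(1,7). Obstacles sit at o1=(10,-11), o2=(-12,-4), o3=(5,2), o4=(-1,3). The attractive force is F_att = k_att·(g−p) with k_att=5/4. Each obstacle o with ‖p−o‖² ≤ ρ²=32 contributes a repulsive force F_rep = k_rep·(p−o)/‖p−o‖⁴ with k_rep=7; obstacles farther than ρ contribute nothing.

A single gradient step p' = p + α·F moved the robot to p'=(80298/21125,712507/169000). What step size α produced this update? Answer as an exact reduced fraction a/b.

α = 1/20

F_att = 5/4·(g−p) = 5/4·(-3,3) = (-3.7500,3.7500)
o1: d²=261 > ρ²=32 → inactive
o2: d²=320 > ρ²=32 → inactive
o3: d²=5 ≤ ρ²=32; F_rep = 7·(-1,2)/5² = (-0.2800,0.5600)
o4: d²=26 ≤ ρ²=32; F_rep = 7·(5,1)/26² = (0.0518,0.0104)
F = F_att + ΣF_rep = (-3.9782,4.3204)
Δp = p'−p = (-0.1989,0.2160); α = Δx/Fx = (-4202/21125) / (-16808/4225) = 1/20
check: Δy/Fy = (36507/169000) / (36507/8450) = 1/20 ✓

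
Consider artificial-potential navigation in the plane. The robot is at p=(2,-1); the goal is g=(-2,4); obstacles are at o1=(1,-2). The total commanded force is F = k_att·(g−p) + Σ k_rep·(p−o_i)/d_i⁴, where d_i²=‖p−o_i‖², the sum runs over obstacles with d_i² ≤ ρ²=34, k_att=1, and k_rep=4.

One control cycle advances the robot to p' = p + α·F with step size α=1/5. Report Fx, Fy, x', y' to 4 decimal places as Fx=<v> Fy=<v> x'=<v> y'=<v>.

Fx=-3.0000 Fy=6.0000 x'=1.4000 y'=0.2000

F_att = 1·(g−p) = 1·(-4,5) = (-4.0000,5.0000)
o1: d²=2 ≤ ρ²=34; F_rep = 4·(1,1)/2² = (1.0000,1.0000)
F = F_att + ΣF_rep = (-3.0000,6.0000)
p' = p + 1/5·F = (1.4000,0.2000)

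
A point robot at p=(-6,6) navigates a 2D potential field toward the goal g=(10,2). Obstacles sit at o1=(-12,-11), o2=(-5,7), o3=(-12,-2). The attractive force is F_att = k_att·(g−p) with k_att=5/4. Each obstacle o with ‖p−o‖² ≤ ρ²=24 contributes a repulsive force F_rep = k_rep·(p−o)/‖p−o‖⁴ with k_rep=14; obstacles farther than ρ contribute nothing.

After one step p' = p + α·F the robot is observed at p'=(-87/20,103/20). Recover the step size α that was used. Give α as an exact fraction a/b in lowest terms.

α = 1/10

F_att = 5/4·(g−p) = 5/4·(16,-4) = (20.0000,-5.0000)
o1: d²=325 > ρ²=24 → inactive
o2: d²=2 ≤ ρ²=24; F_rep = 14·(-1,-1)/2² = (-3.5000,-3.5000)
o3: d²=100 > ρ²=24 → inactive
F = F_att + ΣF_rep = (16.5000,-8.5000)
Δp = p'−p = (1.6500,-0.8500); α = Δx/Fx = (33/20) / (33/2) = 1/10
check: Δy/Fy = (-17/20) / (-17/2) = 1/10 ✓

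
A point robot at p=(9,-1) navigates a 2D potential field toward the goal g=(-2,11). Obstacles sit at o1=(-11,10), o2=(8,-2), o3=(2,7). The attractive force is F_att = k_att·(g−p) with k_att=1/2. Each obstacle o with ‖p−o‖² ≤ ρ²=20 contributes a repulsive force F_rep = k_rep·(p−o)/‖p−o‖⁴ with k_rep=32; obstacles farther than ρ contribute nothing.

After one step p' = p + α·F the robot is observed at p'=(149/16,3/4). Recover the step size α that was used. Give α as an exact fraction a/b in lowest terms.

α = 1/8

F_att = 1/2·(g−p) = 1/2·(-11,12) = (-5.5000,6.0000)
o1: d²=521 > ρ²=20 → inactive
o2: d²=2 ≤ ρ²=20; F_rep = 32·(1,1)/2² = (8.0000,8.0000)
o3: d²=113 > ρ²=20 → inactive
F = F_att + ΣF_rep = (2.5000,14.0000)
Δp = p'−p = (0.3125,1.7500); α = Δx/Fx = (5/16) / (5/2) = 1/8
check: Δy/Fy = (7/4) / (14) = 1/8 ✓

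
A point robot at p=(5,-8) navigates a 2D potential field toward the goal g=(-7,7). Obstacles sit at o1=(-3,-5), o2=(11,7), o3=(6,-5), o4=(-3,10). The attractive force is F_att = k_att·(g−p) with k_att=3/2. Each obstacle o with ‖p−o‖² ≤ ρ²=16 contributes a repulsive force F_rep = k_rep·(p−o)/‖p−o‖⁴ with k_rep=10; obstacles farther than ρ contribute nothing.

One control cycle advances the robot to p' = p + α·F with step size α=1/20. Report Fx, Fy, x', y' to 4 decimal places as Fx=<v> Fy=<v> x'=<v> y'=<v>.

F_att = 3/2·(g−p) = 3/2·(-12,15) = (-18.0000,22.5000)
o1: d²=73 > ρ²=16 → inactive
o2: d²=261 > ρ²=16 → inactive
o3: d²=10 ≤ ρ²=16; F_rep = 10·(-1,-3)/10² = (-0.1000,-0.3000)
o4: d²=388 > ρ²=16 → inactive
F = F_att + ΣF_rep = (-18.1000,22.2000)
p' = p + 1/20·F = (4.0950,-6.8900)

Fx=-18.1000 Fy=22.2000 x'=4.0950 y'=-6.8900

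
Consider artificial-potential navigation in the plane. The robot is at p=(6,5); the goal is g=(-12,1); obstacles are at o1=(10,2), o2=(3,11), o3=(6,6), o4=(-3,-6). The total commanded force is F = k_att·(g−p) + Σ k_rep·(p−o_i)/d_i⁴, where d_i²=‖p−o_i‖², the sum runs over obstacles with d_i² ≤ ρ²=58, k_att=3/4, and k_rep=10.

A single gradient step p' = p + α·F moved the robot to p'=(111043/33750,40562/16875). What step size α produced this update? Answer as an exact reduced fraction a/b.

α = 1/5

F_att = 3/4·(g−p) = 3/4·(-18,-4) = (-13.5000,-3.0000)
o1: d²=25 ≤ ρ²=58; F_rep = 10·(-4,3)/25² = (-0.0640,0.0480)
o2: d²=45 ≤ ρ²=58; F_rep = 10·(3,-6)/45² = (0.0148,-0.0296)
o3: d²=1 ≤ ρ²=58; F_rep = 10·(0,-1)/1² = (0.0000,-10.0000)
o4: d²=202 > ρ²=58 → inactive
F = F_att + ΣF_rep = (-13.5492,-12.9816)
Δp = p'−p = (-2.7098,-2.5963); α = Δx/Fx = (-91457/33750) / (-91457/6750) = 1/5
check: Δy/Fy = (-43813/16875) / (-43813/3375) = 1/5 ✓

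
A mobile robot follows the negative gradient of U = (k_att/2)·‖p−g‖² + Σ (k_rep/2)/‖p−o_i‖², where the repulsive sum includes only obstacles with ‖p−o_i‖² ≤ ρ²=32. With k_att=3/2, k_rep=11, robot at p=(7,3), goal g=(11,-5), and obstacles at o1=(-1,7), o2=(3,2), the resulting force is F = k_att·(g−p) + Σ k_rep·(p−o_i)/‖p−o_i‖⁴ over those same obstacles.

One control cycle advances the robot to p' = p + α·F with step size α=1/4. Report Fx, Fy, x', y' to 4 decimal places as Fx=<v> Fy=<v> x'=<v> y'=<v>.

Fx=6.1522 Fy=-11.9619 x'=8.5381 y'=0.0095

F_att = 3/2·(g−p) = 3/2·(4,-8) = (6.0000,-12.0000)
o1: d²=80 > ρ²=32 → inactive
o2: d²=17 ≤ ρ²=32; F_rep = 11·(4,1)/17² = (0.1522,0.0381)
F = F_att + ΣF_rep = (6.1522,-11.9619)
p' = p + 1/4·F = (8.5381,0.0095)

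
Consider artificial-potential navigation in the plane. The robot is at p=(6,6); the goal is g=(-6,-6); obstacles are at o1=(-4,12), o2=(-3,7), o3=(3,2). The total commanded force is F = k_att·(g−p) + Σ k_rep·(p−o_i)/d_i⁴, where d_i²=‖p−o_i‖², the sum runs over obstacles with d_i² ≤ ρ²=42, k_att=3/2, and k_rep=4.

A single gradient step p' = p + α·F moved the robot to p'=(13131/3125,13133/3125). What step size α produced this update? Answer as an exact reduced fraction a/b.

F_att = 3/2·(g−p) = 3/2·(-12,-12) = (-18.0000,-18.0000)
o1: d²=136 > ρ²=42 → inactive
o2: d²=82 > ρ²=42 → inactive
o3: d²=25 ≤ ρ²=42; F_rep = 4·(3,4)/25² = (0.0192,0.0256)
F = F_att + ΣF_rep = (-17.9808,-17.9744)
Δp = p'−p = (-1.7981,-1.7974); α = Δx/Fx = (-5619/3125) / (-11238/625) = 1/10
check: Δy/Fy = (-5617/3125) / (-11234/625) = 1/10 ✓

α = 1/10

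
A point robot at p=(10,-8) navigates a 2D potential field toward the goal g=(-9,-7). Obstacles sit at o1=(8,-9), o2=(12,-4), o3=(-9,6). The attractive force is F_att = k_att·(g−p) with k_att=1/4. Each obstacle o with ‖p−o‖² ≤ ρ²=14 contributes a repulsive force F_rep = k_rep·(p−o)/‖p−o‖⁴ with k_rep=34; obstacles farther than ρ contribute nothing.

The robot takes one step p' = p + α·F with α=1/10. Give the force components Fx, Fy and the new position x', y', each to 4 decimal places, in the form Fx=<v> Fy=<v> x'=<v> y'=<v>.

F_att = 1/4·(g−p) = 1/4·(-19,1) = (-4.7500,0.2500)
o1: d²=5 ≤ ρ²=14; F_rep = 34·(2,1)/5² = (2.7200,1.3600)
o2: d²=20 > ρ²=14 → inactive
o3: d²=557 > ρ²=14 → inactive
F = F_att + ΣF_rep = (-2.0300,1.6100)
p' = p + 1/10·F = (9.7970,-7.8390)

Fx=-2.0300 Fy=1.6100 x'=9.7970 y'=-7.8390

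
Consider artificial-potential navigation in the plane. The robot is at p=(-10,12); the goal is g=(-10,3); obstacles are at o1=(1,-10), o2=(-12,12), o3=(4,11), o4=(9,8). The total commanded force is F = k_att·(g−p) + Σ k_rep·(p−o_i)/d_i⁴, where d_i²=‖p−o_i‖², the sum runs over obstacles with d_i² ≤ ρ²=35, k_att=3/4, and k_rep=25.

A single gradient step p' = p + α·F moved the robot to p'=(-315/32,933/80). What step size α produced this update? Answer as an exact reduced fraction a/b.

F_att = 3/4·(g−p) = 3/4·(0,-9) = (0.0000,-6.7500)
o1: d²=605 > ρ²=35 → inactive
o2: d²=4 ≤ ρ²=35; F_rep = 25·(2,0)/4² = (3.1250,0.0000)
o3: d²=197 > ρ²=35 → inactive
o4: d²=377 > ρ²=35 → inactive
F = F_att + ΣF_rep = (3.1250,-6.7500)
Δp = p'−p = (0.1562,-0.3375); α = Δx/Fx = (5/32) / (25/8) = 1/20
check: Δy/Fy = (-27/80) / (-27/4) = 1/20 ✓

α = 1/20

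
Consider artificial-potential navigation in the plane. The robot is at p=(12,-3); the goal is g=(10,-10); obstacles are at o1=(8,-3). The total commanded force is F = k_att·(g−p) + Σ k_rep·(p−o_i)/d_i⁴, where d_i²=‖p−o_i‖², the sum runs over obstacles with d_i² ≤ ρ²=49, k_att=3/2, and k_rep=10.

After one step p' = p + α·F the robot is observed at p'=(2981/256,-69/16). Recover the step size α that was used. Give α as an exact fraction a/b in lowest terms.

α = 1/8

F_att = 3/2·(g−p) = 3/2·(-2,-7) = (-3.0000,-10.5000)
o1: d²=16 ≤ ρ²=49; F_rep = 10·(4,0)/16² = (0.1562,0.0000)
F = F_att + ΣF_rep = (-2.8438,-10.5000)
Δp = p'−p = (-0.3555,-1.3125); α = Δx/Fx = (-91/256) / (-91/32) = 1/8
check: Δy/Fy = (-21/16) / (-21/2) = 1/8 ✓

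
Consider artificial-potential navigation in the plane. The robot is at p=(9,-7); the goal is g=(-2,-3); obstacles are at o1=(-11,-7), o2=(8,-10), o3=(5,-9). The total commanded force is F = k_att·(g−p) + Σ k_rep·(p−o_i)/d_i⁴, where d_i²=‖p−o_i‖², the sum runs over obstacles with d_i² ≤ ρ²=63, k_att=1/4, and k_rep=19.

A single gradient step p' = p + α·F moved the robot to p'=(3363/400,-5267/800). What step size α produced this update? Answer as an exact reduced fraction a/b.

α = 1/4

F_att = 1/4·(g−p) = 1/4·(-11,4) = (-2.7500,1.0000)
o1: d²=400 > ρ²=63 → inactive
o2: d²=10 ≤ ρ²=63; F_rep = 19·(1,3)/10² = (0.1900,0.5700)
o3: d²=20 ≤ ρ²=63; F_rep = 19·(4,2)/20² = (0.1900,0.0950)
F = F_att + ΣF_rep = (-2.3700,1.6650)
Δp = p'−p = (-0.5925,0.4163); α = Δx/Fx = (-237/400) / (-237/100) = 1/4
check: Δy/Fy = (333/800) / (333/200) = 1/4 ✓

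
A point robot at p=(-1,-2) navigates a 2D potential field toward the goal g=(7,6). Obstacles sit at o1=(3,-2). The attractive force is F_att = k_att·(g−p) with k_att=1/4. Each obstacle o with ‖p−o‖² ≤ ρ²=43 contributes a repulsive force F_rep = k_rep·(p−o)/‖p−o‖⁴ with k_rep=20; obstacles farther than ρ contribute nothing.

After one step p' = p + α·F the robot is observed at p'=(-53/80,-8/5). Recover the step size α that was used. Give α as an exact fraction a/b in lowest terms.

α = 1/5

F_att = 1/4·(g−p) = 1/4·(8,8) = (2.0000,2.0000)
o1: d²=16 ≤ ρ²=43; F_rep = 20·(-4,0)/16² = (-0.3125,0.0000)
F = F_att + ΣF_rep = (1.6875,2.0000)
Δp = p'−p = (0.3375,0.4000); α = Δx/Fx = (27/80) / (27/16) = 1/5
check: Δy/Fy = (2/5) / (2) = 1/5 ✓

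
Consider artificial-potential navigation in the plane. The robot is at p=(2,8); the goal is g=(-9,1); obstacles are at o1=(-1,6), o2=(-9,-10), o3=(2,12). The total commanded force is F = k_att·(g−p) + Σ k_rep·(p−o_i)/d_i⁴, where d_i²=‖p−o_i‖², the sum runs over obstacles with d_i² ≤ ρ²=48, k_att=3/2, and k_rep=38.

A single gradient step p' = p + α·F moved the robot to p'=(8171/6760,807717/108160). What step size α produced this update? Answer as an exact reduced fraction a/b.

F_att = 3/2·(g−p) = 3/2·(-11,-7) = (-16.5000,-10.5000)
o1: d²=13 ≤ ρ²=48; F_rep = 38·(3,2)/13² = (0.6746,0.4497)
o2: d²=445 > ρ²=48 → inactive
o3: d²=16 ≤ ρ²=48; F_rep = 38·(0,-4)/16² = (0.0000,-0.5938)
F = F_att + ΣF_rep = (-15.8254,-10.6440)
Δp = p'−p = (-0.7913,-0.5322); α = Δx/Fx = (-5349/6760) / (-5349/338) = 1/20
check: Δy/Fy = (-57563/108160) / (-57563/5408) = 1/20 ✓

α = 1/20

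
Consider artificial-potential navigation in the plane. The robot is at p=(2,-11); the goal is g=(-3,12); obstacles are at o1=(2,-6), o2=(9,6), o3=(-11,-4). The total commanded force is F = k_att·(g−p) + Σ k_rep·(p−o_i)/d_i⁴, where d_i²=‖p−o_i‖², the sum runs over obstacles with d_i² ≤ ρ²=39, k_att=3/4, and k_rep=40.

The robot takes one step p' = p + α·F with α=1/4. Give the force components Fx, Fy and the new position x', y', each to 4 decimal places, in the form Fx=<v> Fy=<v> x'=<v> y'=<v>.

F_att = 3/4·(g−p) = 3/4·(-5,23) = (-3.7500,17.2500)
o1: d²=25 ≤ ρ²=39; F_rep = 40·(0,-5)/25² = (0.0000,-0.3200)
o2: d²=338 > ρ²=39 → inactive
o3: d²=218 > ρ²=39 → inactive
F = F_att + ΣF_rep = (-3.7500,16.9300)
p' = p + 1/4·F = (1.0625,-6.7675)

Fx=-3.7500 Fy=16.9300 x'=1.0625 y'=-6.7675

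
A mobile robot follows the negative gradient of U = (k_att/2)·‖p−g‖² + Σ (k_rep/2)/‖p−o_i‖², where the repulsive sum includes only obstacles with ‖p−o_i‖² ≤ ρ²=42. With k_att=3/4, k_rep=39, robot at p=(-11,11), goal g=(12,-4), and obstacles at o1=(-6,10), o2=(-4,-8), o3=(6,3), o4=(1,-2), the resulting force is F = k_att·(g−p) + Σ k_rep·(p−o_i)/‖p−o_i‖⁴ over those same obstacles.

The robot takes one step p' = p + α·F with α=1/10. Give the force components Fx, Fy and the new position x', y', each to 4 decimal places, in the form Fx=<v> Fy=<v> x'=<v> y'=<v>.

Fx=16.9615 Fy=-11.1923 x'=-9.3038 y'=9.8808

F_att = 3/4·(g−p) = 3/4·(23,-15) = (17.2500,-11.2500)
o1: d²=26 ≤ ρ²=42; F_rep = 39·(-5,1)/26² = (-0.2885,0.0577)
o2: d²=410 > ρ²=42 → inactive
o3: d²=353 > ρ²=42 → inactive
o4: d²=313 > ρ²=42 → inactive
F = F_att + ΣF_rep = (16.9615,-11.1923)
p' = p + 1/10·F = (-9.3038,9.8808)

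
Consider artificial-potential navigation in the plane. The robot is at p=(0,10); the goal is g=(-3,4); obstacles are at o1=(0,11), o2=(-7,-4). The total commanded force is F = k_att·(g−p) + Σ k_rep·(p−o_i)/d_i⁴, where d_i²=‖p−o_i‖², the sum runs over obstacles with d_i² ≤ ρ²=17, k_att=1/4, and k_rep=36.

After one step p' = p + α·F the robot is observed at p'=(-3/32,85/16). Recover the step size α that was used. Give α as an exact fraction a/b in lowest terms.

α = 1/8

F_att = 1/4·(g−p) = 1/4·(-3,-6) = (-0.7500,-1.5000)
o1: d²=1 ≤ ρ²=17; F_rep = 36·(0,-1)/1² = (0.0000,-36.0000)
o2: d²=245 > ρ²=17 → inactive
F = F_att + ΣF_rep = (-0.7500,-37.5000)
Δp = p'−p = (-0.0938,-4.6875); α = Δx/Fx = (-3/32) / (-3/4) = 1/8
check: Δy/Fy = (-75/16) / (-75/2) = 1/8 ✓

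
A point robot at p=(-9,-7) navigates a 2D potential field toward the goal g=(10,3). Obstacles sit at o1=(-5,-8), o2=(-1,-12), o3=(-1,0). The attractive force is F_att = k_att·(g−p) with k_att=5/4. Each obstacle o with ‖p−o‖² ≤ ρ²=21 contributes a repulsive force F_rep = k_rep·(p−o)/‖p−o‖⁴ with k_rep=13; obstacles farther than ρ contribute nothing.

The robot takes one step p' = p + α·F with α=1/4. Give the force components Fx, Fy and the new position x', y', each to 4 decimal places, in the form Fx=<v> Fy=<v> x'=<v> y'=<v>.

F_att = 5/4·(g−p) = 5/4·(19,10) = (23.7500,12.5000)
o1: d²=17 ≤ ρ²=21; F_rep = 13·(-4,1)/17² = (-0.1799,0.0450)
o2: d²=89 > ρ²=21 → inactive
o3: d²=113 > ρ²=21 → inactive
F = F_att + ΣF_rep = (23.5701,12.5450)
p' = p + 1/4·F = (-3.1075,-3.8638)

Fx=23.5701 Fy=12.5450 x'=-3.1075 y'=-3.8638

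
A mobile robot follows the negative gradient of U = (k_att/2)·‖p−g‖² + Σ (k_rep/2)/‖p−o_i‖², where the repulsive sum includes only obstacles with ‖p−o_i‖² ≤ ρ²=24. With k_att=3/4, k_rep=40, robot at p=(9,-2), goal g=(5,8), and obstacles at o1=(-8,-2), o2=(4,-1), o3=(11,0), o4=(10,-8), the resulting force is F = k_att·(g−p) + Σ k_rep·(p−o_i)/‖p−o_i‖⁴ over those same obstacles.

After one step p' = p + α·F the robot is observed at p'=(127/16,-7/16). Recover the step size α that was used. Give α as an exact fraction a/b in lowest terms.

α = 1/4

F_att = 3/4·(g−p) = 3/4·(-4,10) = (-3.0000,7.5000)
o1: d²=289 > ρ²=24 → inactive
o2: d²=26 > ρ²=24 → inactive
o3: d²=8 ≤ ρ²=24; F_rep = 40·(-2,-2)/8² = (-1.2500,-1.2500)
o4: d²=37 > ρ²=24 → inactive
F = F_att + ΣF_rep = (-4.2500,6.2500)
Δp = p'−p = (-1.0625,1.5625); α = Δx/Fx = (-17/16) / (-17/4) = 1/4
check: Δy/Fy = (25/16) / (25/4) = 1/4 ✓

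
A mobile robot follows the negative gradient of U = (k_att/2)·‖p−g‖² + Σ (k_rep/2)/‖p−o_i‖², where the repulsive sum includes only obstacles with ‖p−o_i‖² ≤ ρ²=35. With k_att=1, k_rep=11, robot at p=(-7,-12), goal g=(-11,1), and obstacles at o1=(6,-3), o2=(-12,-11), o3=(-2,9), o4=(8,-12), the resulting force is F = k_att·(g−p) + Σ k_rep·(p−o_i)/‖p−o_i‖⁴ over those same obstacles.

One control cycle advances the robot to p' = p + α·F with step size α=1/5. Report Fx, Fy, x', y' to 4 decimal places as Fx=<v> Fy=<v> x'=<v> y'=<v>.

F_att = 1·(g−p) = 1·(-4,13) = (-4.0000,13.0000)
o1: d²=250 > ρ²=35 → inactive
o2: d²=26 ≤ ρ²=35; F_rep = 11·(5,-1)/26² = (0.0814,-0.0163)
o3: d²=466 > ρ²=35 → inactive
o4: d²=225 > ρ²=35 → inactive
F = F_att + ΣF_rep = (-3.9186,12.9837)
p' = p + 1/5·F = (-7.7837,-9.4033)

Fx=-3.9186 Fy=12.9837 x'=-7.7837 y'=-9.4033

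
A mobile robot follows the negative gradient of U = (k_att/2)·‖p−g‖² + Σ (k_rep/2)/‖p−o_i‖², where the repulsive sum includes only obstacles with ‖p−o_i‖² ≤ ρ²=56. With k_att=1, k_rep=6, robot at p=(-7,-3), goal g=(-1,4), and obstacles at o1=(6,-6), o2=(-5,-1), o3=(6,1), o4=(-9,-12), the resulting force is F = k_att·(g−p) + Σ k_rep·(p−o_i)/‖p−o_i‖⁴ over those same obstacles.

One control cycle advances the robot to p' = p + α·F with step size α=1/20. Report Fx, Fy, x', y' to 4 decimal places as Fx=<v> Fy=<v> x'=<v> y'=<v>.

Fx=5.8125 Fy=6.8125 x'=-6.7094 y'=-2.6594

F_att = 1·(g−p) = 1·(6,7) = (6.0000,7.0000)
o1: d²=178 > ρ²=56 → inactive
o2: d²=8 ≤ ρ²=56; F_rep = 6·(-2,-2)/8² = (-0.1875,-0.1875)
o3: d²=185 > ρ²=56 → inactive
o4: d²=85 > ρ²=56 → inactive
F = F_att + ΣF_rep = (5.8125,6.8125)
p' = p + 1/20·F = (-6.7094,-2.6594)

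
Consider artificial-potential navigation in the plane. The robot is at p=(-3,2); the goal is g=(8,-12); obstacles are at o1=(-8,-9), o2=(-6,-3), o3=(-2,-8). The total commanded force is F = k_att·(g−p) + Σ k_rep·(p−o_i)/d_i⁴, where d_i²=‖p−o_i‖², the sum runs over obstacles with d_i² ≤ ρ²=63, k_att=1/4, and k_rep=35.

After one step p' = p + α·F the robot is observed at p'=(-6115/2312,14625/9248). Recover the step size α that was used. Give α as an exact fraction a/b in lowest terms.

F_att = 1/4·(g−p) = 1/4·(11,-14) = (2.7500,-3.5000)
o1: d²=146 > ρ²=63 → inactive
o2: d²=34 ≤ ρ²=63; F_rep = 35·(3,5)/34² = (0.0908,0.1514)
o3: d²=101 > ρ²=63 → inactive
F = F_att + ΣF_rep = (2.8408,-3.3486)
Δp = p'−p = (0.3551,-0.4186); α = Δx/Fx = (821/2312) / (821/289) = 1/8
check: Δy/Fy = (-3871/9248) / (-3871/1156) = 1/8 ✓

α = 1/8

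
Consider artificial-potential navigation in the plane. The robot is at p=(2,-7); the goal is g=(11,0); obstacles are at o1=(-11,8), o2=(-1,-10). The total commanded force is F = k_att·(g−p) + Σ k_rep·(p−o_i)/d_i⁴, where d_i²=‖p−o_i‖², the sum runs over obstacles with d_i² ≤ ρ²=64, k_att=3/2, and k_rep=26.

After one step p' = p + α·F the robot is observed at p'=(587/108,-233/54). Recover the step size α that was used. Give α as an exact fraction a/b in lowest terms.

α = 1/4

F_att = 3/2·(g−p) = 3/2·(9,7) = (13.5000,10.5000)
o1: d²=394 > ρ²=64 → inactive
o2: d²=18 ≤ ρ²=64; F_rep = 26·(3,3)/18² = (0.2407,0.2407)
F = F_att + ΣF_rep = (13.7407,10.7407)
Δp = p'−p = (3.4352,2.6852); α = Δx/Fx = (371/108) / (371/27) = 1/4
check: Δy/Fy = (145/54) / (290/27) = 1/4 ✓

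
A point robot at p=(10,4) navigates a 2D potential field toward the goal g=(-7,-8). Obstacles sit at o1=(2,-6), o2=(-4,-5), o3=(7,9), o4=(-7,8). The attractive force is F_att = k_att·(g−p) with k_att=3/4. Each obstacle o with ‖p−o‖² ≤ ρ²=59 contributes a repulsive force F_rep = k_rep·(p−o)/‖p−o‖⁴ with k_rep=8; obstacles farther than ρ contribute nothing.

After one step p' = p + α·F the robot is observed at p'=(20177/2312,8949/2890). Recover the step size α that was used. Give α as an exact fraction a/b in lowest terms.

α = 1/10

F_att = 3/4·(g−p) = 3/4·(-17,-12) = (-12.7500,-9.0000)
o1: d²=164 > ρ²=59 → inactive
o2: d²=277 > ρ²=59 → inactive
o3: d²=34 ≤ ρ²=59; F_rep = 8·(3,-5)/34² = (0.0208,-0.0346)
o4: d²=305 > ρ²=59 → inactive
F = F_att + ΣF_rep = (-12.7292,-9.0346)
Δp = p'−p = (-1.2729,-0.9035); α = Δx/Fx = (-2943/2312) / (-14715/1156) = 1/10
check: Δy/Fy = (-2611/2890) / (-2611/289) = 1/10 ✓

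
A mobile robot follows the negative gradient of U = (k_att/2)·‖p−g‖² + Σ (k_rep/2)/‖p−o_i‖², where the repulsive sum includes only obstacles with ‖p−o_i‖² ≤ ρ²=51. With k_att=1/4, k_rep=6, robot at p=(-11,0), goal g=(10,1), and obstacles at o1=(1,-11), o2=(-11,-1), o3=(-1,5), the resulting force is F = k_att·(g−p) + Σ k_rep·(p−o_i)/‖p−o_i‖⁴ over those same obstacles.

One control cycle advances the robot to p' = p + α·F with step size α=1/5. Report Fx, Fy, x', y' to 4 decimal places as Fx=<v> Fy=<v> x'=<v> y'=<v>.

F_att = 1/4·(g−p) = 1/4·(21,1) = (5.2500,0.2500)
o1: d²=265 > ρ²=51 → inactive
o2: d²=1 ≤ ρ²=51; F_rep = 6·(0,1)/1² = (0.0000,6.0000)
o3: d²=125 > ρ²=51 → inactive
F = F_att + ΣF_rep = (5.2500,6.2500)
p' = p + 1/5·F = (-9.9500,1.2500)

Fx=5.2500 Fy=6.2500 x'=-9.9500 y'=1.2500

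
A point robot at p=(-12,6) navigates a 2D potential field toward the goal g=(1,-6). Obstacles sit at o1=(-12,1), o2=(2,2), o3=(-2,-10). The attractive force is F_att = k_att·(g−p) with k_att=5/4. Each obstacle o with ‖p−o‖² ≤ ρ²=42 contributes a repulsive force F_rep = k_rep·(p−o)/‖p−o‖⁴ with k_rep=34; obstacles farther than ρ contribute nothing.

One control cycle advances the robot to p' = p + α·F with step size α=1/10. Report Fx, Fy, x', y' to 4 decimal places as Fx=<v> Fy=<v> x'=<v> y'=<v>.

F_att = 5/4·(g−p) = 5/4·(13,-12) = (16.2500,-15.0000)
o1: d²=25 ≤ ρ²=42; F_rep = 34·(0,5)/25² = (0.0000,0.2720)
o2: d²=212 > ρ²=42 → inactive
o3: d²=356 > ρ²=42 → inactive
F = F_att + ΣF_rep = (16.2500,-14.7280)
p' = p + 1/10·F = (-10.3750,4.5272)

Fx=16.2500 Fy=-14.7280 x'=-10.3750 y'=4.5272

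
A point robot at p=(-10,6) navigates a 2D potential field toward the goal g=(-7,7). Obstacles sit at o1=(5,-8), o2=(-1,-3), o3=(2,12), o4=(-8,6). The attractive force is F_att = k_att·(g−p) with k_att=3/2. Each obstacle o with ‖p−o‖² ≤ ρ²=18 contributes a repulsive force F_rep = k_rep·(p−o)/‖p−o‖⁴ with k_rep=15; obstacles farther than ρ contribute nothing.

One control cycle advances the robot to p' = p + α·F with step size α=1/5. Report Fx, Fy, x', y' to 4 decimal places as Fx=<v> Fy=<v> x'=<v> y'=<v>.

Fx=2.6250 Fy=1.5000 x'=-9.4750 y'=6.3000

F_att = 3/2·(g−p) = 3/2·(3,1) = (4.5000,1.5000)
o1: d²=421 > ρ²=18 → inactive
o2: d²=162 > ρ²=18 → inactive
o3: d²=180 > ρ²=18 → inactive
o4: d²=4 ≤ ρ²=18; F_rep = 15·(-2,0)/4² = (-1.8750,0.0000)
F = F_att + ΣF_rep = (2.6250,1.5000)
p' = p + 1/5·F = (-9.4750,6.3000)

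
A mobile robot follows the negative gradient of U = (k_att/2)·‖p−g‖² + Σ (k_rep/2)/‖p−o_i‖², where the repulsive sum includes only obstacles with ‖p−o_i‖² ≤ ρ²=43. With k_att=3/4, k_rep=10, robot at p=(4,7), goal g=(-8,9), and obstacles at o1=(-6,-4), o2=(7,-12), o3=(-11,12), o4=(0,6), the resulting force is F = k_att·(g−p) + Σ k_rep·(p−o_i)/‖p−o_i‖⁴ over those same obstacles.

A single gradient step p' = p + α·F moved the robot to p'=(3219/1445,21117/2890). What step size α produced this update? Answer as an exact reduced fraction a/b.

α = 1/5

F_att = 3/4·(g−p) = 3/4·(-12,2) = (-9.0000,1.5000)
o1: d²=221 > ρ²=43 → inactive
o2: d²=370 > ρ²=43 → inactive
o3: d²=250 > ρ²=43 → inactive
o4: d²=17 ≤ ρ²=43; F_rep = 10·(4,1)/17² = (0.1384,0.0346)
F = F_att + ΣF_rep = (-8.8616,1.5346)
Δp = p'−p = (-1.7723,0.3069); α = Δx/Fx = (-2561/1445) / (-2561/289) = 1/5
check: Δy/Fy = (887/2890) / (887/578) = 1/5 ✓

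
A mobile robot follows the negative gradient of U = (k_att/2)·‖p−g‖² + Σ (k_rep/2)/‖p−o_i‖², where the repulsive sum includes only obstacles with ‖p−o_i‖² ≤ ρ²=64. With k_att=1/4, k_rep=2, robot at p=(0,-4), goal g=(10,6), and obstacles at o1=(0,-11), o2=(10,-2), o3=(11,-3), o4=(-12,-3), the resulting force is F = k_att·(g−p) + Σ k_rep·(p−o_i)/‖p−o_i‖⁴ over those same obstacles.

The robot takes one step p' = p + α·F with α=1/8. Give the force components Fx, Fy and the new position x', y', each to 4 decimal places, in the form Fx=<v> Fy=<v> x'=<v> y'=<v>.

F_att = 1/4·(g−p) = 1/4·(10,10) = (2.5000,2.5000)
o1: d²=49 ≤ ρ²=64; F_rep = 2·(0,7)/49² = (0.0000,0.0058)
o2: d²=104 > ρ²=64 → inactive
o3: d²=122 > ρ²=64 → inactive
o4: d²=145 > ρ²=64 → inactive
F = F_att + ΣF_rep = (2.5000,2.5058)
p' = p + 1/8·F = (0.3125,-3.6868)

Fx=2.5000 Fy=2.5058 x'=0.3125 y'=-3.6868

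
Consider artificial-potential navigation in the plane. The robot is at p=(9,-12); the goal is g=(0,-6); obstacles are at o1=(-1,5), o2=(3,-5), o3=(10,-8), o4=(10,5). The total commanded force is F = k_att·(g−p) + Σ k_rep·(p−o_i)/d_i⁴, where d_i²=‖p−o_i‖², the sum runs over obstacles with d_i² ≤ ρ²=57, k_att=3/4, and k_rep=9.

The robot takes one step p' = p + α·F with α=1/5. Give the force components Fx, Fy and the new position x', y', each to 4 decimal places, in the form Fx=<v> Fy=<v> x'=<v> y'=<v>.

F_att = 3/4·(g−p) = 3/4·(-9,6) = (-6.7500,4.5000)
o1: d²=389 > ρ²=57 → inactive
o2: d²=85 > ρ²=57 → inactive
o3: d²=17 ≤ ρ²=57; F_rep = 9·(-1,-4)/17² = (-0.0311,-0.1246)
o4: d²=290 > ρ²=57 → inactive
F = F_att + ΣF_rep = (-6.7811,4.3754)
p' = p + 1/5·F = (7.6438,-11.1249)

Fx=-6.7811 Fy=4.3754 x'=7.6438 y'=-11.1249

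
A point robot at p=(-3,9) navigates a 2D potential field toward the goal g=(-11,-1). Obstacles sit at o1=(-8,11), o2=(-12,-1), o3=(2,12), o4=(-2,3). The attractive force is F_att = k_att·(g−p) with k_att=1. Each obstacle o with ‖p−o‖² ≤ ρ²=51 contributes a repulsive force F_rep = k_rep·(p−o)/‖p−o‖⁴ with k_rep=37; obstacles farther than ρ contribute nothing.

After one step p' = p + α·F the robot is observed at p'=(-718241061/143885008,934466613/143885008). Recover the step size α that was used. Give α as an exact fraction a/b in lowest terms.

F_att = 1·(g−p) = 1·(-8,-10) = (-8.0000,-10.0000)
o1: d²=29 ≤ ρ²=51; F_rep = 37·(5,-2)/29² = (0.2200,-0.0880)
o2: d²=181 > ρ²=51 → inactive
o3: d²=34 ≤ ρ²=51; F_rep = 37·(-5,-3)/34² = (-0.1600,-0.0960)
o4: d²=37 ≤ ρ²=51; F_rep = 37·(-1,6)/37² = (-0.0270,0.1622)
F = F_att + ΣF_rep = (-7.9671,-10.0218)
Δp = p'−p = (-1.9918,-2.5055); α = Δx/Fx = (-286586037/143885008) / (-286586037/35971252) = 1/4
check: Δy/Fy = (-360498459/143885008) / (-360498459/35971252) = 1/4 ✓

α = 1/4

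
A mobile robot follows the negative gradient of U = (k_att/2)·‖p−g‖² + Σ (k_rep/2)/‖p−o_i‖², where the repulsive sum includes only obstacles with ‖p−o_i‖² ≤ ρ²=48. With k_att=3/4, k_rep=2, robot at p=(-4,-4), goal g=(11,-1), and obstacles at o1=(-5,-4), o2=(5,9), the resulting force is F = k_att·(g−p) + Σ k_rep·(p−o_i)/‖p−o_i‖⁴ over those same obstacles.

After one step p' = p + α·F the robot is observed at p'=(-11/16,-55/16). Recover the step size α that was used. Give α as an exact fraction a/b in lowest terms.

F_att = 3/4·(g−p) = 3/4·(15,3) = (11.2500,2.2500)
o1: d²=1 ≤ ρ²=48; F_rep = 2·(1,0)/1² = (2.0000,0.0000)
o2: d²=250 > ρ²=48 → inactive
F = F_att + ΣF_rep = (13.2500,2.2500)
Δp = p'−p = (3.3125,0.5625); α = Δx/Fx = (53/16) / (53/4) = 1/4
check: Δy/Fy = (9/16) / (9/4) = 1/4 ✓

α = 1/4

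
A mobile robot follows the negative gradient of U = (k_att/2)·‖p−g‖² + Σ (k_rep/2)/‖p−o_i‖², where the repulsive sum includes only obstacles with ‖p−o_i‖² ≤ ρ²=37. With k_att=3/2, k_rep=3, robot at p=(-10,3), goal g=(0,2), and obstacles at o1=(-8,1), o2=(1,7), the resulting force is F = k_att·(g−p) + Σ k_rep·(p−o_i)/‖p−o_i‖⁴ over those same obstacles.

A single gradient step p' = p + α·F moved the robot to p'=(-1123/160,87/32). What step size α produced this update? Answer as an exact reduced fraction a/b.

F_att = 3/2·(g−p) = 3/2·(10,-1) = (15.0000,-1.5000)
o1: d²=8 ≤ ρ²=37; F_rep = 3·(-2,2)/8² = (-0.0938,0.0938)
o2: d²=137 > ρ²=37 → inactive
F = F_att + ΣF_rep = (14.9062,-1.4062)
Δp = p'−p = (2.9813,-0.2812); α = Δx/Fx = (477/160) / (477/32) = 1/5
check: Δy/Fy = (-9/32) / (-45/32) = 1/5 ✓

α = 1/5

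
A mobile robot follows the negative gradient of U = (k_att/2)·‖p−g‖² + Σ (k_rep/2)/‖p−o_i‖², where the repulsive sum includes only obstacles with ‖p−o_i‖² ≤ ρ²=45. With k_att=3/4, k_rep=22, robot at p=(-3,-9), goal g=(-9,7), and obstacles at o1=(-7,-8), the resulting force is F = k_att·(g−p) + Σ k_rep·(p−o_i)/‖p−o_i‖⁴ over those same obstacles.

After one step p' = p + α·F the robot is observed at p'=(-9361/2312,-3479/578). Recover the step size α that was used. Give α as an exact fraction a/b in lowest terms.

F_att = 3/4·(g−p) = 3/4·(-6,16) = (-4.5000,12.0000)
o1: d²=17 ≤ ρ²=45; F_rep = 22·(4,-1)/17² = (0.3045,-0.0761)
F = F_att + ΣF_rep = (-4.1955,11.9239)
Δp = p'−p = (-1.0489,2.9810); α = Δx/Fx = (-2425/2312) / (-2425/578) = 1/4
check: Δy/Fy = (1723/578) / (3446/289) = 1/4 ✓

α = 1/4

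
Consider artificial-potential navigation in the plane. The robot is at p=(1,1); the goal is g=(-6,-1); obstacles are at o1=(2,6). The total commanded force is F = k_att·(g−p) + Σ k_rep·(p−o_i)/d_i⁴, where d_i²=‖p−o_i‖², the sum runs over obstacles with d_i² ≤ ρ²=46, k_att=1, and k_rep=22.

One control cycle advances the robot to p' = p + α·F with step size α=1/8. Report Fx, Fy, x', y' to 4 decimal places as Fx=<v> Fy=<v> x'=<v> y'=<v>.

F_att = 1·(g−p) = 1·(-7,-2) = (-7.0000,-2.0000)
o1: d²=26 ≤ ρ²=46; F_rep = 22·(-1,-5)/26² = (-0.0325,-0.1627)
F = F_att + ΣF_rep = (-7.0325,-2.1627)
p' = p + 1/8·F = (0.1209,0.7297)

Fx=-7.0325 Fy=-2.1627 x'=0.1209 y'=0.7297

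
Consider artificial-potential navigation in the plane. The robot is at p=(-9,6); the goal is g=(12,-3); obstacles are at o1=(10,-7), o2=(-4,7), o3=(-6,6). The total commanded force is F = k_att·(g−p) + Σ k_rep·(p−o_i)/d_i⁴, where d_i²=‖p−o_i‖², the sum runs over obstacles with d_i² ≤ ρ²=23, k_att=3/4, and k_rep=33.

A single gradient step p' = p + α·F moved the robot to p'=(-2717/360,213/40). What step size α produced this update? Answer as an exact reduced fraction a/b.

α = 1/10

F_att = 3/4·(g−p) = 3/4·(21,-9) = (15.7500,-6.7500)
o1: d²=530 > ρ²=23 → inactive
o2: d²=26 > ρ²=23 → inactive
o3: d²=9 ≤ ρ²=23; F_rep = 33·(-3,0)/9² = (-1.2222,0.0000)
F = F_att + ΣF_rep = (14.5278,-6.7500)
Δp = p'−p = (1.4528,-0.6750); α = Δx/Fx = (523/360) / (523/36) = 1/10
check: Δy/Fy = (-27/40) / (-27/4) = 1/10 ✓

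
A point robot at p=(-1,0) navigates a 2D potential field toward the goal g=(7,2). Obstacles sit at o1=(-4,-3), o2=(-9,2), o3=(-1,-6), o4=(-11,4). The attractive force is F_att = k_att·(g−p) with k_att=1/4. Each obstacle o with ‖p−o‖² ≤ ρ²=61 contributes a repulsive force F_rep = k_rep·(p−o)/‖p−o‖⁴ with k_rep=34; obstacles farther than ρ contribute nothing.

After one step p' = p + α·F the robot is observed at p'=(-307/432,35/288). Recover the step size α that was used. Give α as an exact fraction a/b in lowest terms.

F_att = 1/4·(g−p) = 1/4·(8,2) = (2.0000,0.5000)
o1: d²=18 ≤ ρ²=61; F_rep = 34·(3,3)/18² = (0.3148,0.3148)
o2: d²=68 > ρ²=61 → inactive
o3: d²=36 ≤ ρ²=61; F_rep = 34·(0,6)/36² = (0.0000,0.1574)
o4: d²=116 > ρ²=61 → inactive
F = F_att + ΣF_rep = (2.3148,0.9722)
Δp = p'−p = (0.2894,0.1215); α = Δx/Fx = (125/432) / (125/54) = 1/8
check: Δy/Fy = (35/288) / (35/36) = 1/8 ✓

α = 1/8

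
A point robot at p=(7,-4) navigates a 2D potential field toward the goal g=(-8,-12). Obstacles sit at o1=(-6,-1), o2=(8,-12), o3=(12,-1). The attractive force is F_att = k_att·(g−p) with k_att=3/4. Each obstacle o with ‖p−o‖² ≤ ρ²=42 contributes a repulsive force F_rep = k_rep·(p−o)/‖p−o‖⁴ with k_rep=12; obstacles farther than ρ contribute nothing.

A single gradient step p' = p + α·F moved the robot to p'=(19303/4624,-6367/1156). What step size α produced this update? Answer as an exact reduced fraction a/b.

F_att = 3/4·(g−p) = 3/4·(-15,-8) = (-11.2500,-6.0000)
o1: d²=178 > ρ²=42 → inactive
o2: d²=65 > ρ²=42 → inactive
o3: d²=34 ≤ ρ²=42; F_rep = 12·(-5,-3)/34² = (-0.0519,-0.0311)
F = F_att + ΣF_rep = (-11.3019,-6.0311)
Δp = p'−p = (-2.8255,-1.5078); α = Δx/Fx = (-13065/4624) / (-13065/1156) = 1/4
check: Δy/Fy = (-1743/1156) / (-1743/289) = 1/4 ✓

α = 1/4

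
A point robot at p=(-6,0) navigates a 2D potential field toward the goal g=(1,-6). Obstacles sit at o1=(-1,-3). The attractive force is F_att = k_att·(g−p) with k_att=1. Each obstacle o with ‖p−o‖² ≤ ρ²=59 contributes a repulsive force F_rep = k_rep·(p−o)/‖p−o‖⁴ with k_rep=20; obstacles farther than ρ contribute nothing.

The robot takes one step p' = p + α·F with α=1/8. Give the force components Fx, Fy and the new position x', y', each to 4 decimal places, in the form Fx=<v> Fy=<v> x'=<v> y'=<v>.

F_att = 1·(g−p) = 1·(7,-6) = (7.0000,-6.0000)
o1: d²=34 ≤ ρ²=59; F_rep = 20·(-5,3)/34² = (-0.0865,0.0519)
F = F_att + ΣF_rep = (6.9135,-5.9481)
p' = p + 1/8·F = (-5.1358,-0.7435)

Fx=6.9135 Fy=-5.9481 x'=-5.1358 y'=-0.7435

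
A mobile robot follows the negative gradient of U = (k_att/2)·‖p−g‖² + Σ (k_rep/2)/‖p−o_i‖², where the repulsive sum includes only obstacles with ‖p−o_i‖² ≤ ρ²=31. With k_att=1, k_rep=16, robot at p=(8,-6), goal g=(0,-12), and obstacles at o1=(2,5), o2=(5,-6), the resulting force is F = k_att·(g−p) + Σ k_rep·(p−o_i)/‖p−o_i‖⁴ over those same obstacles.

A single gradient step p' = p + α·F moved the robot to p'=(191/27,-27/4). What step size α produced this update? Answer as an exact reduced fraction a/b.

α = 1/8

F_att = 1·(g−p) = 1·(-8,-6) = (-8.0000,-6.0000)
o1: d²=157 > ρ²=31 → inactive
o2: d²=9 ≤ ρ²=31; F_rep = 16·(3,0)/9² = (0.5926,0.0000)
F = F_att + ΣF_rep = (-7.4074,-6.0000)
Δp = p'−p = (-0.9259,-0.7500); α = Δx/Fx = (-25/27) / (-200/27) = 1/8
check: Δy/Fy = (-3/4) / (-6) = 1/8 ✓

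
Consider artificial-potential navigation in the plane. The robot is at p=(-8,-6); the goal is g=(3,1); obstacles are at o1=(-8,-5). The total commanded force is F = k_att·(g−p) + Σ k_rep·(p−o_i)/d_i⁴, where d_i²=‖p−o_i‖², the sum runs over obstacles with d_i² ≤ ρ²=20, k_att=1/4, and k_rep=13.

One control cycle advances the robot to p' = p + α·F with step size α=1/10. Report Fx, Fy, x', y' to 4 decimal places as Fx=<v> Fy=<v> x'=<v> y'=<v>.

F_att = 1/4·(g−p) = 1/4·(11,7) = (2.7500,1.7500)
o1: d²=1 ≤ ρ²=20; F_rep = 13·(0,-1)/1² = (0.0000,-13.0000)
F = F_att + ΣF_rep = (2.7500,-11.2500)
p' = p + 1/10·F = (-7.7250,-7.1250)

Fx=2.7500 Fy=-11.2500 x'=-7.7250 y'=-7.1250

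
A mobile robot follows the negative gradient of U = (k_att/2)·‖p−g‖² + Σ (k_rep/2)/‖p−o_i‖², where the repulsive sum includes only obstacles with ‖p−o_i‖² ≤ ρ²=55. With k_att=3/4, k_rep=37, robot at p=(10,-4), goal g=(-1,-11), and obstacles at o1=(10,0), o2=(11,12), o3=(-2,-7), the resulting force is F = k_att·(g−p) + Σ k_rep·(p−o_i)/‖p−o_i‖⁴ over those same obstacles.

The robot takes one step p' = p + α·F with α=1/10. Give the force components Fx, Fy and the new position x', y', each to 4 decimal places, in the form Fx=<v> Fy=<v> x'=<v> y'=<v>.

F_att = 3/4·(g−p) = 3/4·(-11,-7) = (-8.2500,-5.2500)
o1: d²=16 ≤ ρ²=55; F_rep = 37·(0,-4)/16² = (0.0000,-0.5781)
o2: d²=257 > ρ²=55 → inactive
o3: d²=153 > ρ²=55 → inactive
F = F_att + ΣF_rep = (-8.2500,-5.8281)
p' = p + 1/10·F = (9.1750,-4.5828)

Fx=-8.2500 Fy=-5.8281 x'=9.1750 y'=-4.5828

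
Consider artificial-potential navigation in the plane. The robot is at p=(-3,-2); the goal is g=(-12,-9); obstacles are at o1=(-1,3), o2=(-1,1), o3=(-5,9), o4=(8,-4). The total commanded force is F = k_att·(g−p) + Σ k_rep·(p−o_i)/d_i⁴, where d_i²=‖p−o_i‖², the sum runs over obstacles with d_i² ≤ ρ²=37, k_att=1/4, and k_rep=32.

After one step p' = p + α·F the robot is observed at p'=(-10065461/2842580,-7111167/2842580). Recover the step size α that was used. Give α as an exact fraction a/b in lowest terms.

F_att = 1/4·(g−p) = 1/4·(-9,-7) = (-2.2500,-1.7500)
o1: d²=29 ≤ ρ²=37; F_rep = 32·(-2,-5)/29² = (-0.0761,-0.1902)
o2: d²=13 ≤ ρ²=37; F_rep = 32·(-2,-3)/13² = (-0.3787,-0.5680)
o3: d²=125 > ρ²=37 → inactive
o4: d²=125 > ρ²=37 → inactive
F = F_att + ΣF_rep = (-2.7048,-2.5083)
Δp = p'−p = (-0.5410,-0.5017); α = Δx/Fx = (-1537721/2842580) / (-1537721/568516) = 1/5
check: Δy/Fy = (-1426007/2842580) / (-1426007/568516) = 1/5 ✓

α = 1/5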